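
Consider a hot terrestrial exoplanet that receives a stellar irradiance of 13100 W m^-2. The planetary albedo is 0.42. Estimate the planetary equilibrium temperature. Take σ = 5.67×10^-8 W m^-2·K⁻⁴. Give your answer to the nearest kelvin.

Averaging over the sphere, the absorbed flux is S(1−α)/4 = 1900 W m^-2.
Set σT⁴ = 1900 → T = (1900/σ)^(1/4) = 427.8 K.

428 K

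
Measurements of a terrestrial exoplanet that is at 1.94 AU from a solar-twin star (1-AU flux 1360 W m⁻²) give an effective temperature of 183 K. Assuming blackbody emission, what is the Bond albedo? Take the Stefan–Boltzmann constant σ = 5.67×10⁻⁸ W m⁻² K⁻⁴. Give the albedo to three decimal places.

Irradiance scales as 1/d², so S = 1360 W m⁻² × (1/1.94)² = 361.4 W m⁻².
From σT⁴ = S(1−α)/4 we invert for α: 1−α = 4σT⁴/S.
4σT⁴ = 4·5.67×10⁻⁸·(183)⁴ = 254.4 W m⁻².
1−α = 254.4/361.4 = 0.7039, so α = 0.2961.

0.296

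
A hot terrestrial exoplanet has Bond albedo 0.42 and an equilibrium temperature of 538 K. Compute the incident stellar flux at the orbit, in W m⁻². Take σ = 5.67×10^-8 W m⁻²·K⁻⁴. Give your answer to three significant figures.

From S(1−α)/4 = σT⁴: S = 4σT⁴/(1−α).
The emitted flux is σT⁴ = 4750 W m⁻².
So S = 4×4750/(1−0.42) = 32760 W m⁻².

32800 W m⁻²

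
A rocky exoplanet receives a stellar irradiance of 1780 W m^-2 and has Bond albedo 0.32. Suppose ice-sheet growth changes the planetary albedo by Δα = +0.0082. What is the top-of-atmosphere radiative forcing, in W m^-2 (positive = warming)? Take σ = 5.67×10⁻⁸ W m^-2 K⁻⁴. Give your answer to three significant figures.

-3.65 W m^-2

ΔF = −(S/4)Δα = −(1780/4)×(+0.0082) = -3.649 W m^-2.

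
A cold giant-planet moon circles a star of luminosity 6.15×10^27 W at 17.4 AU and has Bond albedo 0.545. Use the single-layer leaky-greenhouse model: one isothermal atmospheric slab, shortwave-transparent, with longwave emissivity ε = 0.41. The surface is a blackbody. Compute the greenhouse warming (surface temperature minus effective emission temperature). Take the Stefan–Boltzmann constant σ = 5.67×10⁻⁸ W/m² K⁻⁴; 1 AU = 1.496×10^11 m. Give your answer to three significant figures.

Orbital distance: d = 17.4 AU = 2.603×10^12 m.
Flux at the orbit: S = L/(4πd²) = 6.15×10^27/(4π·(2.60×10^12)²) = 72.23 W/m².
The planet radiates to space at T_e = [S(1−α)/(4σ)]^(1/4) = 109.7 K.
For a single slab of emissivity ε, T_s⁴ = 2T_e⁴/(2−ε); thus T_s = 109.7·(1.258)^(1/4) = 116.2 K.
T_s − T_e = 116.2 − 109.7 = 6.476 K.

6.48 kelvin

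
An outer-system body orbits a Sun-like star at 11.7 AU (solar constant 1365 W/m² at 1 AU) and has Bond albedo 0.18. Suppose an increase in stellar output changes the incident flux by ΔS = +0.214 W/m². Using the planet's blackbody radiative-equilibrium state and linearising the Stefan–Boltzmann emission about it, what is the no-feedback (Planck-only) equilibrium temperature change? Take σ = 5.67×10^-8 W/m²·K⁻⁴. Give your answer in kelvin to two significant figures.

Irradiance scales as 1/d², so S = 1365 W/m² × (1/11.7)² = 9.972 W/m².
Reference equilibrium: T_e = [S(1−α)/(4σ)]^(1/4) = 77.49 K.
ΔF = Δ[S(1−α)]/4 = (1−0.18)·+0.214/4 = 0.04387 W/m².
Linearising σT⁴ gives d(σT⁴)/dT = 4σT_e³ = 0.1055 W/m² per K.
ΔT₀ = ΔF/λ_P = 0.04387/0.1055 = 0.416 K.

0.42 kelvin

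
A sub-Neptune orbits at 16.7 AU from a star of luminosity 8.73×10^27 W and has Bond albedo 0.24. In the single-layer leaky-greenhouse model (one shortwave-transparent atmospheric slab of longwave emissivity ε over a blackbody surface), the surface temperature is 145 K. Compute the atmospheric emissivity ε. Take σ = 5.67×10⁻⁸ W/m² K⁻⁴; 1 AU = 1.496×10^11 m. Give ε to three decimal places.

0.313

d = 16.7 × 1.496×10^11 m = 2.498×10^12 m.
Flux at the orbit: S = L/(4πd²) = 8.73×10^27/(4π·(2.50×10^12)²) = 111.3 W/m².
TOA balance gives T_e = 139.0 K.
Inverting T_s⁴ = 2T_e⁴/(2−ε): (T_e/T_s)⁴ = 0.8437, so ε = 2(1 − 0.8437) = 0.3125.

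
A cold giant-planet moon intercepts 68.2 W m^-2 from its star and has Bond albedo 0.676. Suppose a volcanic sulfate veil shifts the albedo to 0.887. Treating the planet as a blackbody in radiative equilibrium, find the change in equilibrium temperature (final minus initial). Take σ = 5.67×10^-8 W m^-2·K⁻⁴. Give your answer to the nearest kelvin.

Before: T₁ = [68.20·0.324/(4σ)]^(1/4) = 99.35 K.
With α = 0.887, T₂ = 76.35 K.
Change: 76.35 − 99.35 = -23.00 K.

-23 K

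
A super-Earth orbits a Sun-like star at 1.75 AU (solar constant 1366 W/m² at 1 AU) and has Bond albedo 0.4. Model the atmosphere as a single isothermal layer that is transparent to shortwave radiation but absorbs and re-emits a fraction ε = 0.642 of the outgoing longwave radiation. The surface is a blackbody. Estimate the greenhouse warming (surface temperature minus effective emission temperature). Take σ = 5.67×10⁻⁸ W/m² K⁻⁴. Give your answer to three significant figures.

By the inverse-square law, S = 1366/1.75² = 446.0 W/m².
The planet radiates to space at T_e = [S(1−α)/(4σ)]^(1/4) = 185.3 K.
For a single slab of emissivity ε, T_s⁴ = 2T_e⁴/(2−ε); thus T_s = 185.3·(1.473)^(1/4) = 204.2 K.
The atmosphere warms the surface by 18.83 K.

18.8 kelvin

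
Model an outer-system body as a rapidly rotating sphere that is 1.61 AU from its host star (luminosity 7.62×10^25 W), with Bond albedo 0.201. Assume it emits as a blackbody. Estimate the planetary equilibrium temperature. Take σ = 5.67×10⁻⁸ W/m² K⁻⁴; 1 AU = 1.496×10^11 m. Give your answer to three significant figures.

d = 1.61 × 1.496×10^11 m = 2.409×10^11 m.
Flux at the orbit: S = L/(4πd²) = 7.62×10^25/(4π·(2.41×10^11)²) = 104.5 W/m².
Averaging over the sphere, the absorbed flux is S(1−α)/4 = 20.88 W/m².
Set σT⁴ = 20.88 → T = (20.88/σ)^(1/4) = 138.5 K.

139 K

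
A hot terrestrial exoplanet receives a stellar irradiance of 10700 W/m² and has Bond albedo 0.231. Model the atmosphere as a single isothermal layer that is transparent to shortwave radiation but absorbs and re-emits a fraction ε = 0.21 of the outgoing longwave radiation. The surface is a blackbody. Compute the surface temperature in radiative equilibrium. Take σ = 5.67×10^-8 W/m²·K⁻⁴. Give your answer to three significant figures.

Effective emission temperature (TOA balance): σT_e⁴ = S(1−α)/4 = 2057 W/m² → T_e = 436.4 K.
Surface balance with a leaky layer gives σT_s⁴ = σT_e⁴·2/(2−ε), so T_s = T_e·[2/(2−0.21)]^(1/4) = 448.7 K.

449 kelvin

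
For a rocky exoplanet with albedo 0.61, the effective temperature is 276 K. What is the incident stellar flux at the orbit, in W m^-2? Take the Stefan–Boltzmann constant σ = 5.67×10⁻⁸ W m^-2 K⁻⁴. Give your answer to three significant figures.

3370 W m^-2

Invert the energy balance for S: S = 4σT⁴/(1−α).
The emitted flux is σT⁴ = 329.0 W m^-2.
S = 4·329.0/0.39 = 3375 W m^-2.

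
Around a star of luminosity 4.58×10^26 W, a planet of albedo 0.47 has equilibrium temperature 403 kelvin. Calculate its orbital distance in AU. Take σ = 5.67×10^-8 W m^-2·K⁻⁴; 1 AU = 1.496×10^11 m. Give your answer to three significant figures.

0.380 AU

The flux needed for this T is 4σT⁴/(1−0.47) = 11290 W m^-2.
From L = 4πd²S, d = √(4.58×10^26/(4π·11290)) = 5.682×10^10 m = 0.3798 AU.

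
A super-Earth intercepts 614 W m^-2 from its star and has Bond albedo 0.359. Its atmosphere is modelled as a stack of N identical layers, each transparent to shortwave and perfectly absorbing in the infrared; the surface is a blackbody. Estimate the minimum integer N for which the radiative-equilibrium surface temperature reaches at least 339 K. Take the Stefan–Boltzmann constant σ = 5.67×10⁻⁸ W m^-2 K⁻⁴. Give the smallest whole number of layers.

The effective emission temperature is T_e = [S(1−α)/(4σ)]^¼ = 204.1 K.
Need (N+1)T_e⁴ ≥ T_s⁴, i.e. N+1 ≥ (339/204.1)⁴ = 7.611.
So N ≥ 6.611; the smallest integer is N = 7.

7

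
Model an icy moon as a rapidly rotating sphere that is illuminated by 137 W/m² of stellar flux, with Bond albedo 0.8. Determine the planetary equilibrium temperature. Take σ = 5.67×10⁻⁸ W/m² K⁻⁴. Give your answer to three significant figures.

105 K

Absorbed flux (global mean): S(1−α)/4 = 137.0·0.2/4 = 6.850 W/m².
Set σT⁴ = 6.850 → T = (6.850/σ)^(1/4) = 104.8 K.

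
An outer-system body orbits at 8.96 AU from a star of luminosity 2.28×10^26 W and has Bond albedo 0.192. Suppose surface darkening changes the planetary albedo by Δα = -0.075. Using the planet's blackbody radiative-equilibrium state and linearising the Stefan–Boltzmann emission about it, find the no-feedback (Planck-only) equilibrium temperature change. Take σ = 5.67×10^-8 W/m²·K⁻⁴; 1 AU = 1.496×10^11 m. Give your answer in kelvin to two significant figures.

Orbital distance: d = 8.96 AU = 1.340×10^12 m.
S = L/(4πd²) = 10.10 W/m².
Reference equilibrium: T_e = [S(1−α)/(4σ)]^(1/4) = 77.45 K.
ΔF = −(S/4)Δα = −(10.10/4)×(-0.075) = 0.1893 W/m².
Linearising σT⁴ gives d(σT⁴)/dT = 4σT_e³ = 0.1054 W/m² per K.
So ΔT₀ = 0.1893/0.1054 = 1.80 K.

1.8 kelvin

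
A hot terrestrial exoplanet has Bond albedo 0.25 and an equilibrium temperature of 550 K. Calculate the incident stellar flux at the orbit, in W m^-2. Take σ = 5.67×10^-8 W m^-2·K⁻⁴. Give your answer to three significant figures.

From S(1−α)/4 = σT⁴: S = 4σT⁴/(1−α).
σT⁴ = 5.67×10⁻⁸·(550)⁴ = 5188 W m^-2.
S = 4·5188/0.75 = 27670 W m^-2.

27700 W m^-2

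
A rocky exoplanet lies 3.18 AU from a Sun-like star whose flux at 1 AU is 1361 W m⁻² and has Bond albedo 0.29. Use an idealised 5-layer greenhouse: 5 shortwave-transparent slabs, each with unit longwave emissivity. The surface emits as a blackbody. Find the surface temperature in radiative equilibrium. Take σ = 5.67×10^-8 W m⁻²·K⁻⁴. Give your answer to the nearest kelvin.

224 kelvin

Irradiance scales as 1/d², so S = 1361 W m⁻² × (1/3.18)² = 134.6 W m⁻².
OLR = S(1−α)/4 = 23.89 W m⁻²; the top layer radiates at T_e = 143.3 K.
For an N-layer opaque stack, T_s⁴ = (N+1)T_e⁴, hence T_s = (6)^(1/4)×143.3 K = 224.2 K.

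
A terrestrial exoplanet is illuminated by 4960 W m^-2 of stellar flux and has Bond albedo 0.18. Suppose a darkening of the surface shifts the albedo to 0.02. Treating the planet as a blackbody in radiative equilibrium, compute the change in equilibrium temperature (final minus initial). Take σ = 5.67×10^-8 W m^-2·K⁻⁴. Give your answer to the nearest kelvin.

17 kelvin

Before: T₁ = [4960·0.82/(4σ)]^(1/4) = 365.9 K.
After:  T₂ = [4960·0.98/(4σ)]^(1/4) = 382.6 K.
ΔT = T₂ − T₁ = 16.68 K.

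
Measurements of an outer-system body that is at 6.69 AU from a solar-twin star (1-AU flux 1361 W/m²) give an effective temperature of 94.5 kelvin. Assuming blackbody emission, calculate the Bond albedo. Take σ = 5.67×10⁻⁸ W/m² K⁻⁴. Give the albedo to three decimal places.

By the inverse-square law, S = 1361/6.69² = 30.41 W/m².
Rearranging the radiative balance, α = 1 − 4σT⁴/S.
4σT⁴ = 4·5.67×10⁻⁸·(94.5)⁴ = 18.09 W/m².
1−α = 18.09/30.41 = 0.5948, so α = 0.4052.

0.405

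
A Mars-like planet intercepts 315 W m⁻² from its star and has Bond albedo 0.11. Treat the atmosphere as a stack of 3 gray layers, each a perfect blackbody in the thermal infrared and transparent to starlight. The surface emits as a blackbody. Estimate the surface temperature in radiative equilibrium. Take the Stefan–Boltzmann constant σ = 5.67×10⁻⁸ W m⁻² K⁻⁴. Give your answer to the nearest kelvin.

265 K

Top-of-atmosphere balance: σT_e⁴ = S(1−α)/4 = 70.09 W m⁻² → T_e = 187.5 K.
With N = 3 opaque layers, T_s = (N+1)^(1/4)·T_e = 4^(1/4)·187.5 = 265.2 K.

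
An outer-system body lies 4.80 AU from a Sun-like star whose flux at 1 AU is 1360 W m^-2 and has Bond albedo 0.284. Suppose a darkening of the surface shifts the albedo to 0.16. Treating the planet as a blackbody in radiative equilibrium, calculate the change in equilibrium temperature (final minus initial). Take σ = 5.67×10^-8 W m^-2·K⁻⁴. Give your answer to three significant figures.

Flux at the orbit: S = 1360/(4.80)² = 59.03 W m^-2.
Initial: T₁ = [S(1−0.284)/(4σ)]^(1/4) = 116.8 K.
With α = 0.16, T₂ = 121.6 K.
ΔT = T₂ − T₁ = 4.760 K.

4.76 K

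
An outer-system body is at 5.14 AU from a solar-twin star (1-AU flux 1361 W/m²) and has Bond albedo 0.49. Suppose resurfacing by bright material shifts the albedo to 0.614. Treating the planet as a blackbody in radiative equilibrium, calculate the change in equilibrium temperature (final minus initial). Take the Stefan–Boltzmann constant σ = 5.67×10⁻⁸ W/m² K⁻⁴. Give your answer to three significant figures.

-6.98 kelvin

Irradiance scales as 1/d², so S = 1361 W/m² × (1/5.14)² = 51.51 W/m².
With α = 0.49, T₁ = 103.7 K.
Final:   T₂ = [S(1−0.614)/(4σ)]^(1/4) = 96.77 K.
Change: 96.77 − 103.7 = -6.979 K.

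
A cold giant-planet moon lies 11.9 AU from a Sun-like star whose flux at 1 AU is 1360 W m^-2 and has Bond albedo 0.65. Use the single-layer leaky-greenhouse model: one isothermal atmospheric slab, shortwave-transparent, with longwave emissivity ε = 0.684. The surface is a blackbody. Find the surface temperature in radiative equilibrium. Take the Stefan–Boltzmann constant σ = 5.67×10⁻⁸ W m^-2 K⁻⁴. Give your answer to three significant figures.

68.9 K

Irradiance scales as 1/d², so S = 1360 W m^-2 × (1/11.9)² = 9.604 W m^-2.
The planet radiates to space at T_e = [S(1−α)/(4σ)]^(1/4) = 62.05 K.
The surface balance (absorbed SW + ε·downward IR = σT_s⁴) with T_a⁴ = T_s⁴/2 reduces to T_s = T_e·[2/(2−ε)]^¼ = 68.89 K.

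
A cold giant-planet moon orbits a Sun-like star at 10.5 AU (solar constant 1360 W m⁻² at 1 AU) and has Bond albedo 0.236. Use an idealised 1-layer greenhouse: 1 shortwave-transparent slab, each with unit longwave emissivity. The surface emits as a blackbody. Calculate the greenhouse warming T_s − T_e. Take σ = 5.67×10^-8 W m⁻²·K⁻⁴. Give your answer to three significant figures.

By the inverse-square law, S = 1360/10.5² = 12.34 W m⁻².
The effective emission temperature is T_e = [S(1−α)/(4σ)]^¼ = 80.29 K.
T_s = (N+1)^(1/4)·T_e = 95.48 K.
So the greenhouse effect raises the surface by 95.48 − 80.29 = 15.19 K.

15.2 K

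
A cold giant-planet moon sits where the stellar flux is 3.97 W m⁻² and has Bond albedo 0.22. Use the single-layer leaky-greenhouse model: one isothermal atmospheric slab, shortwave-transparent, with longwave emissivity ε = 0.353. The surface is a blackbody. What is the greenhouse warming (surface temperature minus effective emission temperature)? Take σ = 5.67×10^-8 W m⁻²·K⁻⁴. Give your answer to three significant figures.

At the top of the atmosphere, σT_e⁴ = S(1−α)/4 = 0.7742 W m⁻², giving T_e = 60.79 K.
The surface balance (absorbed SW + ε·downward IR = σT_s⁴) with T_a⁴ = T_s⁴/2 reduces to T_s = T_e·[2/(2−ε)]^¼ = 63.81 K.
T_s − T_e = 63.81 − 60.79 = 3.024 K.

3.02 kelvin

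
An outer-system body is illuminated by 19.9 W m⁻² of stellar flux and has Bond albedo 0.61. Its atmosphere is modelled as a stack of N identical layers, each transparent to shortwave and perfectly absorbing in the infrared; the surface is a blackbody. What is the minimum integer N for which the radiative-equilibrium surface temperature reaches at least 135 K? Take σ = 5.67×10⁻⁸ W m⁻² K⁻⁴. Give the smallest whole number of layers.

OLR = S(1−α)/4 = 1.940 W m⁻²; the top layer radiates at T_e = 76.48 K.
Need (N+1)T_e⁴ ≥ T_s⁴, i.e. N+1 ≥ (135/76.48)⁴ = 9.706.
So N ≥ 8.706; the smallest integer is N = 9.

9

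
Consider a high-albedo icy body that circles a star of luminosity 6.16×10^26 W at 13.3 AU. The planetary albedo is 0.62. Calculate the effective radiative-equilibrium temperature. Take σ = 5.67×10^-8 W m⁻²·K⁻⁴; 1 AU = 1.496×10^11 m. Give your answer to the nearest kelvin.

Orbital distance: d = 13.3 AU = 1.990×10^12 m.
Flux at the orbit: S = L/(4πd²) = 6.16×10^26/(4π·(1.99×10^12)²) = 12.38 W m⁻².
Averaging over the sphere, the absorbed flux is S(1−α)/4 = 1.176 W m⁻².
Balancing against σT⁴: T = (1.176/5.67×10⁻⁸)^(1/4) = 67.49 K.

67 kelvin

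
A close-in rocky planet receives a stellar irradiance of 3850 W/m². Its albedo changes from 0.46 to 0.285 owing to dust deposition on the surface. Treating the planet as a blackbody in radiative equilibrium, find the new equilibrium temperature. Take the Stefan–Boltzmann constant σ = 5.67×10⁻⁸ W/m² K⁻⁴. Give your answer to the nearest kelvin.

With the new albedo, S(1−α₂)/4 = 688.2 W/m², so T₂ = 331.9 K.

332 K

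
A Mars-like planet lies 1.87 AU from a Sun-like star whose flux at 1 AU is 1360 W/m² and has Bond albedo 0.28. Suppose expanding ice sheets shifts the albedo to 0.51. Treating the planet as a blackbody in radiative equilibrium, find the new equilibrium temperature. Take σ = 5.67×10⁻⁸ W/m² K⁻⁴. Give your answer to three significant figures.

Irradiance scales as 1/d², so S = 1360 W/m² × (1/1.87)² = 388.9 W/m².
New equilibrium: T₂ = [(1−0.51)·388.9/(4σ)]^(1/4) = 170.3 K.

170 K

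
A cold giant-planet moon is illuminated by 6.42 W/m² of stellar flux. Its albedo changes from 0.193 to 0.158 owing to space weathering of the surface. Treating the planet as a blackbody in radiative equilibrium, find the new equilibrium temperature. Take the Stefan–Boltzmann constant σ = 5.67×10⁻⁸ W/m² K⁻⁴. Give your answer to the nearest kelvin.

70 kelvin

New equilibrium: T₂ = [(1−0.158)·6.420/(4σ)]^(1/4) = 69.87 K.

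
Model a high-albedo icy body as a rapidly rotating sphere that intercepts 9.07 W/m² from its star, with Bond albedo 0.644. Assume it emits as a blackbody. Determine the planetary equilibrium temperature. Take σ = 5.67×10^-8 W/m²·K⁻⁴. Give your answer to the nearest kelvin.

Averaging over the sphere, the absorbed flux is S(1−α)/4 = 0.8072 W/m².
Balancing against σT⁴: T = (0.8072/5.67×10⁻⁸)^(1/4) = 61.43 K.

61 K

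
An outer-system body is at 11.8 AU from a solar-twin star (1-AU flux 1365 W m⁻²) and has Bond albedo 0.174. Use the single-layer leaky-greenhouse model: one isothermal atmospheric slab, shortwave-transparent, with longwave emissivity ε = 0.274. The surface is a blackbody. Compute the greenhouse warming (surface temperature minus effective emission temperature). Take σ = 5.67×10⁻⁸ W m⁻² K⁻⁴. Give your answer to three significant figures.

2.90 K

By the inverse-square law, S = 1365/11.8² = 9.803 W m⁻².
Effective emission temperature (TOA balance): σT_e⁴ = S(1−α)/4 = 2.024 W m⁻² → T_e = 77.30 K.
Surface balance with a leaky layer gives σT_s⁴ = σT_e⁴·2/(2−ε), so T_s = T_e·[2/(2−0.274)]^(1/4) = 80.20 K.
T_s − T_e = 80.20 − 77.30 = 2.900 K.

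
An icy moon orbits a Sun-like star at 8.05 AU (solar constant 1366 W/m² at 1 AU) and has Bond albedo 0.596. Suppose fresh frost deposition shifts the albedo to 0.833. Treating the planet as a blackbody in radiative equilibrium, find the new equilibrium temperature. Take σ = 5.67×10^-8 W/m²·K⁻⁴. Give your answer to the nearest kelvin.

63 kelvin

By the inverse-square law, S = 1366/8.05² = 21.08 W/m².
With the new albedo, S(1−α₂)/4 = 0.8801 W/m², so T₂ = 62.77 K.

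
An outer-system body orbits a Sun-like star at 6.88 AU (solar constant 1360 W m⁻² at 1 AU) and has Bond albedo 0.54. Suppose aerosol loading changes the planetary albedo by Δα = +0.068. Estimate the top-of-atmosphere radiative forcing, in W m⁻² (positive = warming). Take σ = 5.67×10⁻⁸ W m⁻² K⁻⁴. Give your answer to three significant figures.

Irradiance scales as 1/d², so S = 1360 W m⁻² × (1/6.88)² = 28.73 W m⁻².
TOA radiative forcing: ΔF = −S·Δα/4 = −28.73·(+0.068)/4 = -0.4884 W m⁻².

-0.488 W m⁻²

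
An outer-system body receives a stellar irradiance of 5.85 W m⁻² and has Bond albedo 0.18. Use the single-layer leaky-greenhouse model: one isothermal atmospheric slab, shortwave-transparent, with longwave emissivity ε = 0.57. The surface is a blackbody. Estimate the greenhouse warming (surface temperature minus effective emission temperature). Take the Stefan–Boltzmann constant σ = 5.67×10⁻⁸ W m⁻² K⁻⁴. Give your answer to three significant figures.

Effective emission temperature (TOA balance): σT_e⁴ = S(1−α)/4 = 1.199 W m⁻² → T_e = 67.82 K.
For a single slab of emissivity ε, T_s⁴ = 2T_e⁴/(2−ε); thus T_s = 67.82·(1.399)^(1/4) = 73.75 K.
Greenhouse warming: T_s − T_e = 5.933 K.

5.93 K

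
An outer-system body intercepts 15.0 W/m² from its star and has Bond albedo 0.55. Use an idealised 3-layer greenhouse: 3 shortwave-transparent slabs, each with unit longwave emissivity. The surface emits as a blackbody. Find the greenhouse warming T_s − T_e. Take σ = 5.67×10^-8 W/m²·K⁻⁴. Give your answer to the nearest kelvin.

The effective emission temperature is T_e = [S(1−α)/(4σ)]^¼ = 73.86 K.
Surface: T_s = (4)^¼·T_e = 104.5 K.
Warming: T_s − T_e = 30.59 K.

31 K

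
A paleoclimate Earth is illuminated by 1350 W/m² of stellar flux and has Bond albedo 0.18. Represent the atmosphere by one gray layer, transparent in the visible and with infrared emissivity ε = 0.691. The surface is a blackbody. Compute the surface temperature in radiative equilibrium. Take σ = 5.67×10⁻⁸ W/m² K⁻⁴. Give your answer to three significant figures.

The planet radiates to space at T_e = [S(1−α)/(4σ)]^(1/4) = 264.3 K.
The surface balance (absorbed SW + ε·downward IR = σT_s⁴) with T_a⁴ = T_s⁴/2 reduces to T_s = T_e·[2/(2−ε)]^¼ = 293.9 K.

294 K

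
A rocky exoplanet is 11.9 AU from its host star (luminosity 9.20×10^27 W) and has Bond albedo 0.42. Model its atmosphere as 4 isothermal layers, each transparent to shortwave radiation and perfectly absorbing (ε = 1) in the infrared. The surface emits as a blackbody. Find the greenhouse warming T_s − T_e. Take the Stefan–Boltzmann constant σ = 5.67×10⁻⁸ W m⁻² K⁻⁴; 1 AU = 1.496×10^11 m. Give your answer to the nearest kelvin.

d = 11.9 × 1.496×10^11 m = 1.780×10^12 m.
Spreading L over a sphere of radius d: S = 9.20×10^27/(4π·1.78×10^12²) = 231.0 W m⁻².
OLR = S(1−α)/4 = 33.50 W m⁻²; the top layer radiates at T_e = 155.9 K.
Surface: T_s = (5)^¼·T_e = 233.1 K.
Warming: T_s − T_e = 77.23 K.

77 K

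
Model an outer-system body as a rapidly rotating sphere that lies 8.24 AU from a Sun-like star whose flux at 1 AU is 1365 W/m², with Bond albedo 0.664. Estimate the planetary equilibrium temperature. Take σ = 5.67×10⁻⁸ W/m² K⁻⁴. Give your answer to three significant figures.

By the inverse-square law, S = 1365/8.24² = 20.10 W/m².
Averaging over the sphere, the absorbed flux is S(1−α)/4 = 1.689 W/m².
In equilibrium σT⁴ equals this, so T = 73.87 K.

73.9 K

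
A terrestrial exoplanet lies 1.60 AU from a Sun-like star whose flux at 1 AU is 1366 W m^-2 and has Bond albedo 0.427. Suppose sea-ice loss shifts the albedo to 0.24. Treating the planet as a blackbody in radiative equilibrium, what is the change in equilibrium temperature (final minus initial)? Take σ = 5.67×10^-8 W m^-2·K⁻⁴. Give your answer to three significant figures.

By the inverse-square law, S = 1366/1.60² = 533.6 W m^-2.
Before: T₁ = [533.6·0.573/(4σ)]^(1/4) = 191.6 K.
Final:   T₂ = [S(1−0.24)/(4σ)]^(1/4) = 205.6 K.
Change: 205.6 − 191.6 = 14.02 K.

14.0 kelvin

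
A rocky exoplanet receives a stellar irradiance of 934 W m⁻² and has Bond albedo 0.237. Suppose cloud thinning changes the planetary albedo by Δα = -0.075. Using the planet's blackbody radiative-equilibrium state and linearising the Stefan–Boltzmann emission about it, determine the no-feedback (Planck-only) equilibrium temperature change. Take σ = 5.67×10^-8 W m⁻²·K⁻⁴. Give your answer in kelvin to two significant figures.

5.8 kelvin

Unperturbed T_e = [934.0·(1−0.237)/(4σ)]^¼ = 236.8 K.
TOA radiative forcing: ΔF = −S·Δα/4 = −934.0·(-0.075)/4 = 17.51 W m⁻².
Linearising σT⁴ gives d(σT⁴)/dT = 4σT_e³ = 3.010 W m⁻² per K.
So ΔT₀ = 17.51/3.010 = 5.82 K.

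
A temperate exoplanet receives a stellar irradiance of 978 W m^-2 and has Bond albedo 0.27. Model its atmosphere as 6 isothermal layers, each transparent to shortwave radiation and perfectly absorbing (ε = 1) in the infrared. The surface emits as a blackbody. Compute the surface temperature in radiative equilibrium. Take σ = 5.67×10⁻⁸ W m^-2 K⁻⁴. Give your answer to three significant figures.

OLR = S(1−α)/4 = 178.5 W m^-2; the top layer radiates at T_e = 236.9 K.
With N = 6 opaque layers, T_s = (N+1)^(1/4)·T_e = 7^(1/4)·236.9 = 385.3 K.

385 K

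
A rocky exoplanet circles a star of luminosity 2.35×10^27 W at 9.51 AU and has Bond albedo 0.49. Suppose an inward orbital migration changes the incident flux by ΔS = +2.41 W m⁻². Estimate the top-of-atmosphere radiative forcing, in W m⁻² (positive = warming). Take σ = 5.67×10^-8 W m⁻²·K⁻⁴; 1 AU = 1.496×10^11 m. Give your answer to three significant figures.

0.307 W m⁻²

Orbital distance: d = 9.51 AU = 1.423×10^12 m.
Spreading L over a sphere of radius d: S = 2.35×10^27/(4π·1.42×10^12²) = 92.39 W m⁻².
ΔF = Δ[S(1−α)]/4 = (1−0.49)·+2.41/4 = 0.3073 W m⁻².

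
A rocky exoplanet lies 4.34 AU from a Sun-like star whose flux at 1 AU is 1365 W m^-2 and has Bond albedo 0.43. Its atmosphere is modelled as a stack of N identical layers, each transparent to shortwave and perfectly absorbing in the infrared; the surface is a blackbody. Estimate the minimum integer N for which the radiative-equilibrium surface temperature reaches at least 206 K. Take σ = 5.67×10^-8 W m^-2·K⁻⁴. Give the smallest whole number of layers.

Irradiance scales as 1/d², so S = 1365 W m^-2 × (1/4.34)² = 72.47 W m^-2.
The effective emission temperature is T_e = [S(1−α)/(4σ)]^¼ = 116.2 K.
Since T_s⁴ = (N+1)T_e⁴, we need N ≥ (T_s/T_e)⁴ − 1 = 8.887.
The minimum whole number is N = 9.

9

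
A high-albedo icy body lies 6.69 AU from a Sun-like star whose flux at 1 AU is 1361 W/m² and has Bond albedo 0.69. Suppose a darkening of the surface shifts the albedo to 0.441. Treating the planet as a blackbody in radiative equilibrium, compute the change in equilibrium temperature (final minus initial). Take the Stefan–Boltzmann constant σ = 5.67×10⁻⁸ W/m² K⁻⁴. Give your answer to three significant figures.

Irradiance scales as 1/d², so S = 1361 W/m² × (1/6.69)² = 30.41 W/m².
Initial: T₁ = [S(1−0.69)/(4σ)]^(1/4) = 80.29 K.
Final:   T₂ = [S(1−0.441)/(4σ)]^(1/4) = 93.05 K.
ΔT = T₂ − T₁ = 12.75 K.

12.8 kelvin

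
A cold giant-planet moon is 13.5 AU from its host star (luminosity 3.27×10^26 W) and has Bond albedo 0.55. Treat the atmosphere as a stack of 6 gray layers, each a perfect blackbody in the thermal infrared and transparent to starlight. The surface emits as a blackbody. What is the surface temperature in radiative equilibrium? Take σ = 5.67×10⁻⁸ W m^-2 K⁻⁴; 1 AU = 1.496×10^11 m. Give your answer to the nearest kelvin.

d = 13.5 × 1.496×10^11 m = 2.020×10^12 m.
Flux at the orbit: S = L/(4πd²) = 3.27×10^26/(4π·(2.02×10^12)²) = 6.380 W m^-2.
Top-of-atmosphere balance: σT_e⁴ = S(1−α)/4 = 0.7177 W m^-2 → T_e = 59.65 K.
For an N-layer opaque stack, T_s⁴ = (N+1)T_e⁴, hence T_s = (7)^(1/4)×59.65 K = 97.02 K.

97 K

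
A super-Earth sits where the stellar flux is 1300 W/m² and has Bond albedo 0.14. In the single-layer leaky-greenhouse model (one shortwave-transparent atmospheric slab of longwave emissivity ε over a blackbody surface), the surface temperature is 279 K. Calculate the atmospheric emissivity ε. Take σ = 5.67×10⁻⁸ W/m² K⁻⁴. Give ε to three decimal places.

First, T_e = [1300·(1−0.14)/(4σ)]^(1/4) = 265.0 K.
Inverting T_s⁴ = 2T_e⁴/(2−ε): (T_e/T_s)⁴ = 0.8135, so ε = 2(1 − 0.8135) = 0.3729.

0.373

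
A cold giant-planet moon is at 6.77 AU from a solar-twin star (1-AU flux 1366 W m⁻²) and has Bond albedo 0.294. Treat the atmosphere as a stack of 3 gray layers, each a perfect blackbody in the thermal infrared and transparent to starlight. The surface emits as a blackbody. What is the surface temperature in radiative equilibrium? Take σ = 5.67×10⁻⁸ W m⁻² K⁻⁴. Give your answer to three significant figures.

By the inverse-square law, S = 1366/6.77² = 29.80 W m⁻².
The effective emission temperature is T_e = [S(1−α)/(4σ)]^¼ = 98.14 K.
Layer-by-layer balance gives σT_s⁴ = (N+1)σT_e⁴, so T_s = 4^¼·98.14 = 138.8 K.

139 kelvin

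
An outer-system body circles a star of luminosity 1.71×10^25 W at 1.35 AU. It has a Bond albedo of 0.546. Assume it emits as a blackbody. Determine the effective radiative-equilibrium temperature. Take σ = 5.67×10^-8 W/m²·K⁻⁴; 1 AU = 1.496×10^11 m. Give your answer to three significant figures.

90.4 K

Orbital distance: d = 1.35 AU = 2.020×10^11 m.
Flux at the orbit: S = L/(4πd²) = 1.71×10^25/(4π·(2.02×10^11)²) = 33.36 W/m².
The planet absorbs (1−α)S over its disc πR² and re-emits over 4πR², so the mean absorbed flux is (1−0.546)·33.36/4 = 3.787 W/m².
In equilibrium σT⁴ equals this, so T = 90.40 K.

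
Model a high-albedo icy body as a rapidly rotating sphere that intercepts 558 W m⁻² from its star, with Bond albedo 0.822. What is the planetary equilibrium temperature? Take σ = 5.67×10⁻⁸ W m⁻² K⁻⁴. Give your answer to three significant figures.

145 K

Averaging over the sphere, the absorbed flux is S(1−α)/4 = 24.83 W m⁻².
Set σT⁴ = 24.83 → T = (24.83/σ)^(1/4) = 144.7 K.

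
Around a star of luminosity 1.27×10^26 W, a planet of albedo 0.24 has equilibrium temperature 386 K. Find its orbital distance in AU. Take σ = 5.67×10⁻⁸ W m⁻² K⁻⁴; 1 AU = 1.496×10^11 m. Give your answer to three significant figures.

0.261 AU

The flux needed for this T is 4σT⁴/(1−0.24) = 6625 W m⁻².
From L = 4πd²S, d = √(1.27×10^26/(4π·6625)) = 3.906×10^10 m = 0.2611 AU.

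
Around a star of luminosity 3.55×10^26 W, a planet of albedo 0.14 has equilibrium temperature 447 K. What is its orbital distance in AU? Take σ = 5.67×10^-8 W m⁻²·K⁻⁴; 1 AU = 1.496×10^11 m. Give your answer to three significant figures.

Energy balance gives S = 4σT⁴/(1−α) = 10530 W m⁻².
From L = 4πd²S, d = √(3.55×10^26/(4π·10530)) = 5.180×10^10 m = 0.3463 AU.

0.346 AU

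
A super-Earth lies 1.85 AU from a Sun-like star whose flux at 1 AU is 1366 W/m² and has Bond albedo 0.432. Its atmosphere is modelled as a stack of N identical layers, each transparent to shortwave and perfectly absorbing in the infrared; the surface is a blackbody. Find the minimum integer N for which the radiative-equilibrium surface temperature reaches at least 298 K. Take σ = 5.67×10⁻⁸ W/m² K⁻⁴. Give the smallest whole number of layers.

Irradiance scales as 1/d², so S = 1366 W/m² × (1/1.85)² = 399.1 W/m².
OLR = S(1−α)/4 = 56.68 W/m²; the top layer radiates at T_e = 177.8 K.
Since T_s⁴ = (N+1)T_e⁴, we need N ≥ (T_s/T_e)⁴ − 1 = 6.890.
The minimum whole number is N = 7.

7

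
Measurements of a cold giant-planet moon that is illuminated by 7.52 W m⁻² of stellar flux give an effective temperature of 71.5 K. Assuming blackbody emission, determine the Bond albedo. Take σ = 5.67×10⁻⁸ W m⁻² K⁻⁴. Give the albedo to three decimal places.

Rearranging the radiative balance, α = 1 − 4σT⁴/S.
σT⁴ = 1.482 W m⁻², so 4σT⁴ = 5.927 W m⁻².
1−α = 5.927/7.520 = 0.7882, so α = 0.2118.

0.212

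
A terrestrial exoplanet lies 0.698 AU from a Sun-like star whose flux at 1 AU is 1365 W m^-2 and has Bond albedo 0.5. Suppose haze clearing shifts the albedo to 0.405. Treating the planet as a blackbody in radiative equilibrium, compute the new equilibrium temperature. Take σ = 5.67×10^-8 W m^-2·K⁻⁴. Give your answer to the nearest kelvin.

293 K

By the inverse-square law, S = 1365/0.698² = 2802 W m^-2.
New equilibrium: T₂ = [(1−0.405)·2802/(4σ)]^(1/4) = 292.8 K.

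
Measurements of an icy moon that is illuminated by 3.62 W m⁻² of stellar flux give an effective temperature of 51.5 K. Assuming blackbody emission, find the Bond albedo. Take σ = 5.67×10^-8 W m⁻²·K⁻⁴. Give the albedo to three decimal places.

0.559

From σT⁴ = S(1−α)/4 we invert for α: 1−α = 4σT⁴/S.
4σT⁴ = 4·5.67×10⁻⁸·(51.5)⁴ = 1.595 W m⁻².
Hence α = 1 − 1.595/3.620 = 0.5593.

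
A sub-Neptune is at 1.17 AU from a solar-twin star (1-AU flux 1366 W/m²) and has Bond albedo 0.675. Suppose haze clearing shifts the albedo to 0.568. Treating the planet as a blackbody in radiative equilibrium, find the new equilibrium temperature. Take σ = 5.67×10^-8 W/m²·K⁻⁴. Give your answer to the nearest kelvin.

Irradiance scales as 1/d², so S = 1366 W/m² × (1/1.17)² = 997.9 W/m².
New equilibrium: T₂ = [(1−0.568)·997.9/(4σ)]^(1/4) = 208.8 K.

209 K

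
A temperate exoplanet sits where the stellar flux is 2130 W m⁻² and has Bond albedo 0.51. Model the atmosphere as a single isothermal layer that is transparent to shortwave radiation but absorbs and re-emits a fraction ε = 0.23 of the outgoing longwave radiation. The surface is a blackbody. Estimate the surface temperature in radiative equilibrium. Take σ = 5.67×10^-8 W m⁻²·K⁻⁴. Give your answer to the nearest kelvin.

At the top of the atmosphere, σT_e⁴ = S(1−α)/4 = 260.9 W m⁻², giving T_e = 260.5 K.
For a single slab of emissivity ε, T_s⁴ = 2T_e⁴/(2−ε); thus T_s = 260.5·(1.13)^(1/4) = 268.5 K.

269 K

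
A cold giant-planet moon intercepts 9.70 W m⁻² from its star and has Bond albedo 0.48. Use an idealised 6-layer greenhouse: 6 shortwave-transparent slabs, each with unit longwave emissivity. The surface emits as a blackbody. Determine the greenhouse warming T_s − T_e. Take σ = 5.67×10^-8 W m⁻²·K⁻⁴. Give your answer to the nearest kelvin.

43 K

OLR = S(1−α)/4 = 1.261 W m⁻²; the top layer radiates at T_e = 68.67 K.
T_s = (N+1)^(1/4)·T_e = 111.7 K.
Warming: T_s − T_e = 43.03 K.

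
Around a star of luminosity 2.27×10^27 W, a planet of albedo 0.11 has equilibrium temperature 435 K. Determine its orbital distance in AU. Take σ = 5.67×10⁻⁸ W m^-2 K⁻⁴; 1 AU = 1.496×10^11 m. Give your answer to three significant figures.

Energy balance gives S = 4σT⁴/(1−α) = 9125 W m^-2.
S = L/(4πd²) → d = √(L/4πS) = √(2.27×10^27/(4π·9125)) = 1.407×10^11 m = 0.9405 AU.

0.941 AU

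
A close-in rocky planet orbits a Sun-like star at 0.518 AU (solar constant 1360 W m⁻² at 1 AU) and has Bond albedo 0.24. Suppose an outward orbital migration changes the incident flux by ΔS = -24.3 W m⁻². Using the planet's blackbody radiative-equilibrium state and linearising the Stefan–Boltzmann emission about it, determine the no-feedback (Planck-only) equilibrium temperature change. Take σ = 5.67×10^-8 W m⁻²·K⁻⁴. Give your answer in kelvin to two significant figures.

By the inverse-square law, S = 1360/0.518² = 5068 W m⁻².
Unperturbed T_e = [5068·(1−0.24)/(4σ)]^¼ = 361.0 K.
Only a fraction (1−α) is absorbed and it's spread over 4πR², so ΔF = (1−α)ΔS/4 = -4.617 W m⁻².
Planck response: λ_P = 4σT_e³ = 4·5.67×10⁻⁸·(361.0)³ = 10.67 W m⁻²/K.
So ΔT₀ = -4.617/10.67 = -0.433 K.

-0.43 kelvin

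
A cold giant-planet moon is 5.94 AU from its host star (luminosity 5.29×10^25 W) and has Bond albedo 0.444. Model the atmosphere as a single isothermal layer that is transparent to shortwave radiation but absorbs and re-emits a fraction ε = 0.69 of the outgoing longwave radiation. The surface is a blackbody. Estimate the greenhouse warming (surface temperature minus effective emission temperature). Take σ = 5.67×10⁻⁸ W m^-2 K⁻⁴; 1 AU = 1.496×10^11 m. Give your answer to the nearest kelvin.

d = 5.94 × 1.496×10^11 m = 8.886×10^11 m.
Spreading L over a sphere of radius d: S = 5.29×10^25/(4π·8.89×10^11²) = 5.331 W m^-2.
The planet radiates to space at T_e = [S(1−α)/(4σ)]^(1/4) = 60.13 K.
For a single slab of emissivity ε, T_s⁴ = 2T_e⁴/(2−ε); thus T_s = 60.13·(1.527)^(1/4) = 66.83 K.
T_s − T_e = 66.83 − 60.13 = 6.709 K.

7 kelvin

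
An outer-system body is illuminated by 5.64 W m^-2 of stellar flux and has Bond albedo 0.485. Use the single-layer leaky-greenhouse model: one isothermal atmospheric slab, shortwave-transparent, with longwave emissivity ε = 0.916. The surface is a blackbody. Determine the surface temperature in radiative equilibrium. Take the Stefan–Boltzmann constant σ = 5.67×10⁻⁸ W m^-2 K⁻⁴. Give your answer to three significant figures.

Effective emission temperature (TOA balance): σT_e⁴ = S(1−α)/4 = 0.7261 W m^-2 → T_e = 59.82 K.
For a single slab of emissivity ε, T_s⁴ = 2T_e⁴/(2−ε); thus T_s = 59.82·(1.845)^(1/4) = 69.72 K.

69.7 kelvin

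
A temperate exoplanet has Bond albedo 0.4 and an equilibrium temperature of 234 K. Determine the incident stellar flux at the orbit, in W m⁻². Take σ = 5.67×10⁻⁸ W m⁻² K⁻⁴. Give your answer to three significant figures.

Invert the energy balance for S: S = 4σT⁴/(1−α).
σT⁴ = 5.67×10⁻⁸·(234)⁴ = 170.0 W m⁻².
S = 4·170.0/0.6 = 1133 W m⁻².

1130 W m⁻²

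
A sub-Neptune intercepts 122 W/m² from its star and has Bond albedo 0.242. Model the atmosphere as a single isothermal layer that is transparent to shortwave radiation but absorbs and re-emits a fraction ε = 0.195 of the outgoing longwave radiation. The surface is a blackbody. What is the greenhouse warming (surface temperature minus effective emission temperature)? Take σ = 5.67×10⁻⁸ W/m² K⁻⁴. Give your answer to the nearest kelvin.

At the top of the atmosphere, σT_e⁴ = S(1−α)/4 = 23.12 W/m², giving T_e = 142.1 K.
Surface balance with a leaky layer gives σT_s⁴ = σT_e⁴·2/(2−ε), so T_s = T_e·[2/(2−0.195)]^(1/4) = 145.8 K.
T_s − T_e = 145.8 − 142.1 = 3.692 K.

4 K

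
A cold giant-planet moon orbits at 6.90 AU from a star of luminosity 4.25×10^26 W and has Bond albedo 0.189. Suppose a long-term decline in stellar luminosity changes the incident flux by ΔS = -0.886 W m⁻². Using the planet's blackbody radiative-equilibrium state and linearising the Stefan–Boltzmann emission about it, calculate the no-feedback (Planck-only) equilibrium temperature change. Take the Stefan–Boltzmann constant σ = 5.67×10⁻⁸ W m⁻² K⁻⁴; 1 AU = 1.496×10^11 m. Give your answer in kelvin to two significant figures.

Orbital distance: d = 6.90 AU = 1.032×10^12 m.
Spreading L over a sphere of radius d: S = 4.25×10^26/(4π·1.03×10^12²) = 31.74 W m⁻².
Reference equilibrium: T_e = [S(1−α)/(4σ)]^(1/4) = 103.2 K.
Only a fraction (1−α) is absorbed and it's spread over 4πR², so ΔF = (1−α)ΔS/4 = -0.1796 W m⁻².
Linearising σT⁴ gives d(σT⁴)/dT = 4σT_e³ = 0.2494 W m⁻² per K.
ΔT₀ = ΔF/λ_P = -0.1796/0.2494 = -0.720 K.

-0.72 K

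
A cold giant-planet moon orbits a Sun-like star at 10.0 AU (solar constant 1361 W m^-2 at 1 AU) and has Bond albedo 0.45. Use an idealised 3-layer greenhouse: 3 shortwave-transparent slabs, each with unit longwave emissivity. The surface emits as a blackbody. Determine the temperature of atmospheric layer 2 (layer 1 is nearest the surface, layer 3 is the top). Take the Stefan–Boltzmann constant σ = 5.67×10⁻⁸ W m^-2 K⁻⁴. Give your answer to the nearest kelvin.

Irradiance scales as 1/d², so S = 1361 W m^-2 × (1/10.0)² = 13.61 W m^-2.
The effective emission temperature is T_e = [S(1−α)/(4σ)]^¼ = 75.80 K.
Each opaque layer satisfies 2T_j⁴ = T_{j−1}⁴ + T_{j+1}⁴, giving T_k⁴ = (N+1−k)T_e⁴.
With k = 2: T_2 = (3+1−2)^¼·75.80 K = 90.14 K.

90 K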